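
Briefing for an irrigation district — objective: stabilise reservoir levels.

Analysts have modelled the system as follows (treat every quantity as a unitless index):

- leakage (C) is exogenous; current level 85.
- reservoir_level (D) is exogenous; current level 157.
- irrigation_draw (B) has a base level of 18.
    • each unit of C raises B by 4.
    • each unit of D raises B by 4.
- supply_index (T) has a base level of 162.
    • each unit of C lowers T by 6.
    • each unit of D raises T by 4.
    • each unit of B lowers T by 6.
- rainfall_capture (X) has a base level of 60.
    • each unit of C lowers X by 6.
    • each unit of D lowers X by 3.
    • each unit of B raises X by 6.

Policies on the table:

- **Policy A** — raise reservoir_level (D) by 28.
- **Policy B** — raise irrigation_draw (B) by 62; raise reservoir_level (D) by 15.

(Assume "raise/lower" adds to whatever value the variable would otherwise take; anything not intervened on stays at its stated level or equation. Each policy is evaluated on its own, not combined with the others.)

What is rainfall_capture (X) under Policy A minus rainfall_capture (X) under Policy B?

-99

Policy A (D + 28):
  C = 85
  D = 157 + 28 = 185
  B = 18 + 4·85 + 4·185 = 1098
  X = 60 − 6·85 − 3·185 + 6·1098 = 5583
Policy B (B + 62, D + 15):
  C = 85
  D = 157 + 15 = 172
  B = 18 + 4·85 + 4·172 (+62 from intervention) = 1108
  X = 60 − 6·85 − 3·172 + 6·1108 = 5682
X: 5583 − 5682 = -99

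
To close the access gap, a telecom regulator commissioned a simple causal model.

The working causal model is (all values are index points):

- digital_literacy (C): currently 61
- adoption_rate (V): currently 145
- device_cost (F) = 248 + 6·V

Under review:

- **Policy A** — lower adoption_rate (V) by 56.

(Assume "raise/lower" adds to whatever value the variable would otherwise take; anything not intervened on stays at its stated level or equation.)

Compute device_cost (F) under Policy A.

Policy A (V − 56):
  V = 145 − 56 = 89
  F = 248 + 6·89 = 782

782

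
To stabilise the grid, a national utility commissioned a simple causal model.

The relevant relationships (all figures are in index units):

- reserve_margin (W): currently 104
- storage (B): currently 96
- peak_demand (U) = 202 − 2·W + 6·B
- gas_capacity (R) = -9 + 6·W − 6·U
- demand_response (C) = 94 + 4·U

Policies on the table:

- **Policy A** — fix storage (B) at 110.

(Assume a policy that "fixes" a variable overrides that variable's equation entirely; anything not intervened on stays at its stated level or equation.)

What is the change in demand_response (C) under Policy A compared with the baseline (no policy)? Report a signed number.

336

Baseline:
  W = 104
  B = 96
  U = 202 − 2·104 + 6·96 = 570
  C = 94 + 4·570 = 2374
Policy A (B := 110):
  W = 104
  B = 110
  U = 202 − 2·104 + 6·110 = 654
  C = 94 + 4·654 = 2710
Change in C: 2710 − 2374 = 336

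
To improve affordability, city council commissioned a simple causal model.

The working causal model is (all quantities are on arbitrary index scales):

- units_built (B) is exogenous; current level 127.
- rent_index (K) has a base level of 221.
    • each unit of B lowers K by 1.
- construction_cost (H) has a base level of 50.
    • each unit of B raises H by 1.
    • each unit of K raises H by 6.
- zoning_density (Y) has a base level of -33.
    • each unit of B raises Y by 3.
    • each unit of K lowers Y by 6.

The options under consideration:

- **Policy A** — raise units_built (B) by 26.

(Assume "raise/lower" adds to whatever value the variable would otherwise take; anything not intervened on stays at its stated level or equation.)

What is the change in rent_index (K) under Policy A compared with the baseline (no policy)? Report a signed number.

-26

Baseline:
  B = 127
  K = 221 − 127 = 94
Policy A (B + 26):
  B = 127 + 26 = 153
  K = 221 − 153 = 68
Change in K: 68 − 94 = -26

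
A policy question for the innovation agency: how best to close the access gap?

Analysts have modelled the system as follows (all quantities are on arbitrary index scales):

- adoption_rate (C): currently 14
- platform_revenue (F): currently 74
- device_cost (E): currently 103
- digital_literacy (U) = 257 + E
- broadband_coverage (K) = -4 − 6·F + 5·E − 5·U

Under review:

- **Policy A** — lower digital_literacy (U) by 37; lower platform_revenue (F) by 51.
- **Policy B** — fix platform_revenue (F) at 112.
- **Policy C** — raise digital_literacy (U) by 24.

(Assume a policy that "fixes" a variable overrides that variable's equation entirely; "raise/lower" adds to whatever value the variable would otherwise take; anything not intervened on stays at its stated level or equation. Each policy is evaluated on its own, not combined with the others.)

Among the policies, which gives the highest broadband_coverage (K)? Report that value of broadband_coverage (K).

Policy A (U − 37, F − 51):
  F = 74 − 51 = 23
  E = 103
  U = 257 + 103 (−37 from intervention) = 323
  K = -4 − 6·23 + 5·103 − 5·323 = -1242
Policy B (F := 112):
  F = 112
  E = 103
  U = 257 + 103 = 360
  K = -4 − 6·112 + 5·103 − 5·360 = -1961
Policy C (U + 24):
  F = 74
  E = 103
  U = 257 + 103 (+24 from intervention) = 384
  K = -4 − 6·74 + 5·103 − 5·384 = -1853
Comparing — Policy A: K=-1242, Policy B: K=-1961, Policy C: K=-1853. Highest is -1242 (Policy A).

-1242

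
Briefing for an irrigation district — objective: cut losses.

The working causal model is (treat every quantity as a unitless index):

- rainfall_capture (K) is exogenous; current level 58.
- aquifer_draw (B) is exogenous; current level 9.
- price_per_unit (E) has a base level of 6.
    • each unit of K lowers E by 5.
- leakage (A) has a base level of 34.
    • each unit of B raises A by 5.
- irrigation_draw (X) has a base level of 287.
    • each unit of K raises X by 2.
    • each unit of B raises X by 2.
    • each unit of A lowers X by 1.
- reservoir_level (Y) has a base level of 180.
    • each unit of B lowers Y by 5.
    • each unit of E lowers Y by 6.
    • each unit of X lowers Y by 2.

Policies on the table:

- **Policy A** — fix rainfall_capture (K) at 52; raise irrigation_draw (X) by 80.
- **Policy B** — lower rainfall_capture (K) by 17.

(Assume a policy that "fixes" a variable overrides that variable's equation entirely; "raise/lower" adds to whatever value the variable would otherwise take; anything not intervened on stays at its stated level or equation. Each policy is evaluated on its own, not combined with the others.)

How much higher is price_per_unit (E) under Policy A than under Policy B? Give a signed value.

-55

Policy A (K := 52, X + 80):
  K = 52
  E = 6 − 5·52 = -254
Policy B (K − 17):
  K = 58 − 17 = 41
  E = 6 − 5·41 = -199
E: -254 − (-199) = -55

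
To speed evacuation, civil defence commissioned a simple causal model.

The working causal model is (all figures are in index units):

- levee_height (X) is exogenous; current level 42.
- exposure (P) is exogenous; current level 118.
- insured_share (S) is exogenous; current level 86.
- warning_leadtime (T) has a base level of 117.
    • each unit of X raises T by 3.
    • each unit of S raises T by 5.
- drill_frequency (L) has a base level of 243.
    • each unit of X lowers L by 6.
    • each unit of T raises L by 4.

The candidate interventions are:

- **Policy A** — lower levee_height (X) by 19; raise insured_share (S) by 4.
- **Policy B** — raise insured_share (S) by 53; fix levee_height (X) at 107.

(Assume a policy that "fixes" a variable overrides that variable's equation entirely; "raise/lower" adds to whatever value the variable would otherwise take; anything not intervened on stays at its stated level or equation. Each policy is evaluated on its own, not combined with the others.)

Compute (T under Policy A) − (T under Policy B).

-497

Policy A (X − 19, S + 4):
  X = 42 − 19 = 23
  S = 86 + 4 = 90
  T = 117 + 3·23 + 5·90 = 636
Policy B (S + 53, X := 107):
  X = 107
  S = 86 + 53 = 139
  T = 117 + 3·107 + 5·139 = 1133
T: 636 − 1133 = -497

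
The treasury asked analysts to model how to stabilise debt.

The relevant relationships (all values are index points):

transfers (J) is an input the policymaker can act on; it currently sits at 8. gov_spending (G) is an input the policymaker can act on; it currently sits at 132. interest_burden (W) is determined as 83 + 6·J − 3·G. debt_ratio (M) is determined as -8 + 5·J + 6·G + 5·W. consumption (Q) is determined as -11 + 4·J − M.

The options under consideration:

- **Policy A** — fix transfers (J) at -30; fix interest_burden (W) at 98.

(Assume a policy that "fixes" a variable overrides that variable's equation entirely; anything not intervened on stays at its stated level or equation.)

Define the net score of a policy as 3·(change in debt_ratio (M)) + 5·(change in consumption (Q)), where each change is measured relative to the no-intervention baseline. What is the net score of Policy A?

Baseline:
  J = 8
  G = 132
  W = 83 + 6·8 − 3·132 = -265
  M = -8 + 5·8 + 6·132 + 5·(-265) = -501
  Q = -11 + 4·8 − (-501) = 522
Policy A (J := -30, W := 98):
  J = -30
  G = 132
  W = 98
  M = -8 + 5·(-30) + 6·132 + 5·98 = 1124
  Q = -11 + 4·(-30) − 1124 = -1255
ΔM = 1124 − (-501) = 1625; ΔQ = -1255 − 522 = -1777
Score = 3·1625 + 5·(-1777) = -4010

-4010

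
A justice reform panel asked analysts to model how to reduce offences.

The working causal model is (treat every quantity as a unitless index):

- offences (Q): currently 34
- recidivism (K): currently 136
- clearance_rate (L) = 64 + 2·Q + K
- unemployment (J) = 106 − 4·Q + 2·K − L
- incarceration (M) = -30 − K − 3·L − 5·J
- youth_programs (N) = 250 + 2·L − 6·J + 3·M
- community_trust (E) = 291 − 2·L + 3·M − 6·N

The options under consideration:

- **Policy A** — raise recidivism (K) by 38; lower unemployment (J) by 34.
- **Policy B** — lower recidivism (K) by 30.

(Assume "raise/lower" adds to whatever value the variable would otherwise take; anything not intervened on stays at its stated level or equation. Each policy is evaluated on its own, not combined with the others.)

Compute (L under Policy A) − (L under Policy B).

Policy A (K + 38, J − 34):
  Q = 34
  K = 136 + 38 = 174
  L = 64 + 2·34 + 174 = 306
Policy B (K − 30):
  Q = 34
  K = 136 − 30 = 106
  L = 64 + 2·34 + 106 = 238
L: 306 − 238 = 68

68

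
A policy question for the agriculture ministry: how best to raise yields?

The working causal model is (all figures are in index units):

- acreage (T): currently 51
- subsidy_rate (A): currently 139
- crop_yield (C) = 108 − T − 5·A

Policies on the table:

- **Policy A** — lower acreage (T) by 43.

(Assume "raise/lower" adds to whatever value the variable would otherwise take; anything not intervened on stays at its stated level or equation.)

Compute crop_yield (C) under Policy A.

-595

Policy A (T − 43):
  T = 51 − 43 = 8
  A = 139
  C = 108 − 8 − 5·139 = -595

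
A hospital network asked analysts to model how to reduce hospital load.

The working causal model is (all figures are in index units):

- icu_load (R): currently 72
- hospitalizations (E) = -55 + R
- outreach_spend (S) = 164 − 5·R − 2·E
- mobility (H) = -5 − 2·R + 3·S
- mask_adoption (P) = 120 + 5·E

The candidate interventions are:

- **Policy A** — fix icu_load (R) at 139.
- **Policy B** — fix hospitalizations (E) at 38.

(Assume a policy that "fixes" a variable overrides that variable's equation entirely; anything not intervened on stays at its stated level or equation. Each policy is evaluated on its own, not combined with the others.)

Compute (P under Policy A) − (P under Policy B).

Policy A (R := 139):
  R = 139
  E = -55 + 139 = 84
  P = 120 + 5·84 = 540
Policy B (E := 38):
  R = 72
  E = 38
  P = 120 + 5·38 = 310
P: 540 − 310 = 230

230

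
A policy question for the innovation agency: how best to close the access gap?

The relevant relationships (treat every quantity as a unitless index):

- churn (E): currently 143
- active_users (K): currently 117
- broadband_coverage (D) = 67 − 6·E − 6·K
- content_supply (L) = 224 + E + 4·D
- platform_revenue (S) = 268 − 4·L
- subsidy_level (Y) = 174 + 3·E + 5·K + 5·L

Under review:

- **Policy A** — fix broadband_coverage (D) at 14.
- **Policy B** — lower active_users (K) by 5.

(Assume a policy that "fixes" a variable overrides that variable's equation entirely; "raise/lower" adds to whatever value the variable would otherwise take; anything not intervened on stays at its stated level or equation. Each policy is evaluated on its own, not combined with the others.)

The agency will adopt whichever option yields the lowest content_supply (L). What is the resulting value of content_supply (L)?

Policy A (D := 14):
  E = 143
  K = 117
  D = 14
  L = 224 + 143 + 4·14 = 423
Policy B (K − 5):
  E = 143
  K = 117 − 5 = 112
  D = 67 − 6·143 − 6·112 = -1463
  L = 224 + 143 + 4·(-1463) = -5485
Comparing — Policy A: L=423, Policy B: L=-5485. Lowest is -5485 (Policy B).

-5485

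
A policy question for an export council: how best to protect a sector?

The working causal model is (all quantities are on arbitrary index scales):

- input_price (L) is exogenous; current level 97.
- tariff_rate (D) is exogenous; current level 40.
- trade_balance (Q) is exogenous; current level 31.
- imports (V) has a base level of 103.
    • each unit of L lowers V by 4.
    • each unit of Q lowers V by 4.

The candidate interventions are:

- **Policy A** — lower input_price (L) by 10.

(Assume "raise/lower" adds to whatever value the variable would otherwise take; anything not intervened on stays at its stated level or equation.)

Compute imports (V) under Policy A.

-369

Policy A (L − 10):
  L = 97 − 10 = 87
  Q = 31
  V = 103 − 4·87 − 4·31 = -369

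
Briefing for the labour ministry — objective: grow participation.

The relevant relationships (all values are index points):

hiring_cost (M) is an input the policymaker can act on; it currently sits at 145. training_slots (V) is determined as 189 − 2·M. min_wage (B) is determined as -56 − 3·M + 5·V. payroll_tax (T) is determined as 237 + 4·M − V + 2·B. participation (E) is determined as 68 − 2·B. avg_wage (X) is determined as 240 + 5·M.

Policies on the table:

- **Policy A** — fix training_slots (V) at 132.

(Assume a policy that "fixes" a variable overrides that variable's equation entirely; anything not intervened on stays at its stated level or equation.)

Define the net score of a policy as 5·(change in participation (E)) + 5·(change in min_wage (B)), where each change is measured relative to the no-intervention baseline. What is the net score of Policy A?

-5825

Baseline:
  M = 145
  V = 189 − 2·145 = -101
  B = -56 − 3·145 + 5·(-101) = -996
  E = 68 − 2·(-996) = 2060
Policy A (V := 132):
  M = 145
  V = 132
  B = -56 − 3·145 + 5·132 = 169
  E = 68 − 2·169 = -270
ΔE = -270 − 2060 = -2330; ΔB = 169 − (-996) = 1165
Score = 5·(-2330) + 5·1165 = -5825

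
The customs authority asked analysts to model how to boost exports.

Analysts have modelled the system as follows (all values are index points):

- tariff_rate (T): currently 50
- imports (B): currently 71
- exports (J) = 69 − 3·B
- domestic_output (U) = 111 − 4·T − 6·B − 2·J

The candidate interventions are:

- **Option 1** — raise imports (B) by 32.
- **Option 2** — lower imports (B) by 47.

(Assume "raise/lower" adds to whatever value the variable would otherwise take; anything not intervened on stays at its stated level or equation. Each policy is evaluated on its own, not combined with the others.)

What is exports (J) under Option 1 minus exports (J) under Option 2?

Option 1 (B + 32):
  B = 71 + 32 = 103
  J = 69 − 3·103 = -240
Option 2 (B − 47):
  B = 71 − 47 = 24
  J = 69 − 3·24 = -3
J: -240 − (-3) = -237

-237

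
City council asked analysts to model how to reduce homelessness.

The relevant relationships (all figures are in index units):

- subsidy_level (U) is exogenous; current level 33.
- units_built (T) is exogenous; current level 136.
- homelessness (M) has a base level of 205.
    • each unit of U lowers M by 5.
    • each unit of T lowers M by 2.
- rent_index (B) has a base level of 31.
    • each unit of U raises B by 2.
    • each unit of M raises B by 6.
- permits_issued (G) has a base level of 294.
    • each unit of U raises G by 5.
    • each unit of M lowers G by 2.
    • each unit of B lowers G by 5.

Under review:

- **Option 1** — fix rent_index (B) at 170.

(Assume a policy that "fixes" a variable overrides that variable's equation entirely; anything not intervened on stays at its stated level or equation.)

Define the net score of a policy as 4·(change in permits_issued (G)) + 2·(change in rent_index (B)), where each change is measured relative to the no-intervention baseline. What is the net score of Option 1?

-26370

Baseline:
  U = 33
  T = 136
  M = 205 − 5·33 − 2·136 = -232
  B = 31 + 2·33 + 6·(-232) = -1295
  G = 294 + 5·33 − 2·(-232) − 5·(-1295) = 7398
Option 1 (B := 170):
  U = 33
  T = 136
  M = 205 − 5·33 − 2·136 = -232
  B = 170
  G = 294 + 5·33 − 2·(-232) − 5·170 = 73
ΔG = 73 − 7398 = -7325; ΔB = 170 − (-1295) = 1465
Score = 4·(-7325) + 2·1465 = -26370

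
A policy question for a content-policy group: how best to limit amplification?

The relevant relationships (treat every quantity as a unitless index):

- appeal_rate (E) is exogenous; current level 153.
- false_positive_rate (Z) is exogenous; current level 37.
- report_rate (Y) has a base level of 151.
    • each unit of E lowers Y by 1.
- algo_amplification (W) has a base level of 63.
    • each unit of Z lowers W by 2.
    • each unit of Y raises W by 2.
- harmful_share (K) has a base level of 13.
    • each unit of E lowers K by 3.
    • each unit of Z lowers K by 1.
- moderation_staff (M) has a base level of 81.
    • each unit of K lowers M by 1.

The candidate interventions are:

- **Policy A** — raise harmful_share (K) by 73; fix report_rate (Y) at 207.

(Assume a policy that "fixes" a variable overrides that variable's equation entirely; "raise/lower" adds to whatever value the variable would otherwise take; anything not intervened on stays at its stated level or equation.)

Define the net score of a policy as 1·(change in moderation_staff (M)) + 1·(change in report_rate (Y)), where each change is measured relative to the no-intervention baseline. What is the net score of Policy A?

Baseline:
  E = 153
  Z = 37
  Y = 151 − 153 = -2
  K = 13 − 3·153 − 37 = -483
  M = 81 − (-483) = 564
Policy A (K + 73, Y := 207):
  E = 153
  Z = 37
  Y = 207
  K = 13 − 3·153 − 37 (+73 from intervention) = -410
  M = 81 − (-410) = 491
ΔM = 491 − 564 = -73; ΔY = 207 − (-2) = 209
Score = 1·(-73) + 1·209 = 136

136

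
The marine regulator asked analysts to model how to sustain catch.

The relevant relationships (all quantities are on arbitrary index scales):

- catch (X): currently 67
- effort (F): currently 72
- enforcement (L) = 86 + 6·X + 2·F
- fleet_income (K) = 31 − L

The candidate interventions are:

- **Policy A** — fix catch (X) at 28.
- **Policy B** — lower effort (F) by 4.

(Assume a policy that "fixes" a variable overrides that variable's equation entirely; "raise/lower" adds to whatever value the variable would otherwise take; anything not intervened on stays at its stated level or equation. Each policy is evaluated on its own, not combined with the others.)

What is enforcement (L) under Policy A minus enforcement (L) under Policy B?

-226

Policy A (X := 28):
  X = 28
  F = 72
  L = 86 + 6·28 + 2·72 = 398
Policy B (F − 4):
  X = 67
  F = 72 − 4 = 68
  L = 86 + 6·67 + 2·68 = 624
L: 398 − 624 = -226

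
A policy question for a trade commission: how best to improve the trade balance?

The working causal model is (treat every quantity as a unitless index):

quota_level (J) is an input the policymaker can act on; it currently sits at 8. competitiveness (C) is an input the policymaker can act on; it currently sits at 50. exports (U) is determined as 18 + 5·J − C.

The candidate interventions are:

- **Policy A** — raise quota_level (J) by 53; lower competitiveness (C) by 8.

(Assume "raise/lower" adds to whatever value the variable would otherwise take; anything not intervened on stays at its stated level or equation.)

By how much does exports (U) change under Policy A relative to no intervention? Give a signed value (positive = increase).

Baseline:
  J = 8
  C = 50
  U = 18 + 5·8 − 50 = 8
Policy A (J + 53, C − 8):
  J = 8 + 53 = 61
  C = 50 − 8 = 42
  U = 18 + 5·61 − 42 = 281
Change in U: 281 − 8 = 273

273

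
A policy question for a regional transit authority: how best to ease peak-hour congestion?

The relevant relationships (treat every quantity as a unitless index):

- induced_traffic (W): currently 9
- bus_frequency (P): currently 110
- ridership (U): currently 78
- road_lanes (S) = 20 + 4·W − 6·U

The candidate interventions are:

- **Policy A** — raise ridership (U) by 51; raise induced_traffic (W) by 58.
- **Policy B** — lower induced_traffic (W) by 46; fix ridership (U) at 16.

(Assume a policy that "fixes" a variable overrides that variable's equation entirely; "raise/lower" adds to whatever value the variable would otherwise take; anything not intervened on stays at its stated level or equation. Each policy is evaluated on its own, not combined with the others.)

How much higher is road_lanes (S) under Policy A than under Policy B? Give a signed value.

Policy A (U + 51, W + 58):
  W = 9 + 58 = 67
  U = 78 + 51 = 129
  S = 20 + 4·67 − 6·129 = -486
Policy B (W − 46, U := 16):
  W = 9 − 46 = -37
  U = 16
  S = 20 + 4·(-37) − 6·16 = -224
S: -486 − (-224) = -262

-262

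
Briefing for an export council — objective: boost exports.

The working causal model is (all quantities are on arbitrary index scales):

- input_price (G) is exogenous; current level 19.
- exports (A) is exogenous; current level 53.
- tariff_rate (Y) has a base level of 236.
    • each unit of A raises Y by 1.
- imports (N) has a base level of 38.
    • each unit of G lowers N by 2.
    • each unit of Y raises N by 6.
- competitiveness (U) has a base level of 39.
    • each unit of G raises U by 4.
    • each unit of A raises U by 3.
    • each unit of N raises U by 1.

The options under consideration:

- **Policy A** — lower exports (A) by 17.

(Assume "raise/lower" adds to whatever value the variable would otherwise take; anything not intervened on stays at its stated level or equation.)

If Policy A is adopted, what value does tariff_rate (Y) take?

Policy A (A − 17):
  A = 53 − 17 = 36
  Y = 236 + 36 = 272

272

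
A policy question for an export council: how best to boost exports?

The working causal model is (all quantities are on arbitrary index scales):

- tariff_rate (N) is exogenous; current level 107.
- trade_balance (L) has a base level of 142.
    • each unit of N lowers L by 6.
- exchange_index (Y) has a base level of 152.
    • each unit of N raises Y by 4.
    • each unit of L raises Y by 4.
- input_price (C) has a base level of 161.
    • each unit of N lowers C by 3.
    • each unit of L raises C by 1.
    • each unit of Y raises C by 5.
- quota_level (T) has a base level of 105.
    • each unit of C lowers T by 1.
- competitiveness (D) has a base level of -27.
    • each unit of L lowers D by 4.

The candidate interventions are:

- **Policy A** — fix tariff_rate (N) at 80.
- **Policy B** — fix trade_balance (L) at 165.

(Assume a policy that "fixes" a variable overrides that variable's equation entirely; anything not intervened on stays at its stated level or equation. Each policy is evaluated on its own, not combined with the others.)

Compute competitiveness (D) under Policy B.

Policy B (L := 165):
  N = 107
  L = 165
  D = -27 − 4·165 = -687

-687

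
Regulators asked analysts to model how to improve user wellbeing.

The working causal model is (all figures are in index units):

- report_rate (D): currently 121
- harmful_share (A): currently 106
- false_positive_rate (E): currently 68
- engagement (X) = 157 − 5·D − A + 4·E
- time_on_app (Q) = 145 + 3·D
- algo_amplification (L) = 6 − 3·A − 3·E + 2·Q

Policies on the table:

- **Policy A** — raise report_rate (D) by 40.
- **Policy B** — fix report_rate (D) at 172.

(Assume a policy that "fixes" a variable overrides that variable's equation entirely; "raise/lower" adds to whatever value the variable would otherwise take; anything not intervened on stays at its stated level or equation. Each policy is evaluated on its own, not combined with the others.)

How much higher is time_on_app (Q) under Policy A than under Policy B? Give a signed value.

Policy A (D + 40):
  D = 121 + 40 = 161
  Q = 145 + 3·161 = 628
Policy B (D := 172):
  D = 172
  Q = 145 + 3·172 = 661
Q: 628 − 661 = -33

-33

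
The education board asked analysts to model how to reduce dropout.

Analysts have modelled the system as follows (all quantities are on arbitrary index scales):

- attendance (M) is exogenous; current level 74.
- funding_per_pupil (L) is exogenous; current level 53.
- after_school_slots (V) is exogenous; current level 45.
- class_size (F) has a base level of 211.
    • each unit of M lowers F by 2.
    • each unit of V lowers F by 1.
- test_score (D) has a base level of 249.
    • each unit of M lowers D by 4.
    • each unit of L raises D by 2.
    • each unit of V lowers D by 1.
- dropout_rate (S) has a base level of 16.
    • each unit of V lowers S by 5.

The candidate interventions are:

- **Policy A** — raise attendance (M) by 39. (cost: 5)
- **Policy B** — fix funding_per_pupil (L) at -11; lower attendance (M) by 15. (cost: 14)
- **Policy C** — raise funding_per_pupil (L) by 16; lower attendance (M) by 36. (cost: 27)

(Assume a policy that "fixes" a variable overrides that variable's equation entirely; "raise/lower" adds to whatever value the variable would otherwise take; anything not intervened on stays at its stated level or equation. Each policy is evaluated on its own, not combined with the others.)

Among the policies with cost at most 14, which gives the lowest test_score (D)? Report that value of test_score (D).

Policy A (M + 39):
  M = 74 + 39 = 113
  L = 53
  V = 45
  D = 249 − 4·113 + 2·53 − 45 = -142
Policy B (L := -11, M − 15):
  M = 74 − 15 = 59
  L = -11
  V = 45
  D = 249 − 4·59 + 2·(-11) − 45 = -54
Comparing — Policy A: D=-142, Policy B: D=-54. Lowest is -142 (Policy A).

-142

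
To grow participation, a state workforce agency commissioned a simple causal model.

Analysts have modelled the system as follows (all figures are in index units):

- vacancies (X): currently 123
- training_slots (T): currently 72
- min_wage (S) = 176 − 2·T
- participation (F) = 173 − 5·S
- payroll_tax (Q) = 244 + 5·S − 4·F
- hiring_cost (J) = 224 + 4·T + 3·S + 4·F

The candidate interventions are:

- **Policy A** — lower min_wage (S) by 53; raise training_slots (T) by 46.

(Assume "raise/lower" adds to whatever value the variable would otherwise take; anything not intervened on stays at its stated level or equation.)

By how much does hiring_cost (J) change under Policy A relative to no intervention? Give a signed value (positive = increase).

Baseline:
  T = 72
  S = 176 − 2·72 = 32
  F = 173 − 5·32 = 13
  J = 224 + 4·72 + 3·32 + 4·13 = 660
Policy A (S − 53, T + 46):
  T = 72 + 46 = 118
  S = 176 − 2·118 (−53 from intervention) = -113
  F = 173 − 5·(-113) = 738
  J = 224 + 4·118 + 3·(-113) + 4·738 = 3309
Change in J: 3309 − 660 = 2649

2649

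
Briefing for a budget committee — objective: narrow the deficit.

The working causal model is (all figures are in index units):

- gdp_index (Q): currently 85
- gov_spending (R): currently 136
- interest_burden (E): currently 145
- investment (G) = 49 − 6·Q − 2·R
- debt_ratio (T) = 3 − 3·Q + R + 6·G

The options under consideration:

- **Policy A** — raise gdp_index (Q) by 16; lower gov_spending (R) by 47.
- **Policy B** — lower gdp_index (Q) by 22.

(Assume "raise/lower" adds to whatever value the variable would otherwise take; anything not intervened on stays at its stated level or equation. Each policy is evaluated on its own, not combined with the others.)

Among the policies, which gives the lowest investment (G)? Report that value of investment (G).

-735

Policy A (Q + 16, R − 47):
  Q = 85 + 16 = 101
  R = 136 − 47 = 89
  G = 49 − 6·101 − 2·89 = -735
Policy B (Q − 22):
  Q = 85 − 22 = 63
  R = 136
  G = 49 − 6·63 − 2·136 = -601
Comparing — Policy A: G=-735, Policy B: G=-601. Lowest is -735 (Policy A).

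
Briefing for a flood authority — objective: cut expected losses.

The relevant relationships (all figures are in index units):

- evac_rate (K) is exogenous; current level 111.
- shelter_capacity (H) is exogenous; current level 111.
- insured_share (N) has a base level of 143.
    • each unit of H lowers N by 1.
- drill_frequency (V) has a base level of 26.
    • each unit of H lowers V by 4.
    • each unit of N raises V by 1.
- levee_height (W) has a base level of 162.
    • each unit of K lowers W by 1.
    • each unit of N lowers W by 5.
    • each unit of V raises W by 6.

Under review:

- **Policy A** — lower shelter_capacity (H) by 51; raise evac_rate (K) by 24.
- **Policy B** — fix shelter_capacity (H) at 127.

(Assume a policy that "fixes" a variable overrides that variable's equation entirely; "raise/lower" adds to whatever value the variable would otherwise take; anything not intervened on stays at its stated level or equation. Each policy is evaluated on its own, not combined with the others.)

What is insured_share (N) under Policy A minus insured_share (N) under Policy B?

67

Policy A (H − 51, K + 24):
  H = 111 − 51 = 60
  N = 143 − 60 = 83
Policy B (H := 127):
  H = 127
  N = 143 − 127 = 16
N: 83 − 16 = 67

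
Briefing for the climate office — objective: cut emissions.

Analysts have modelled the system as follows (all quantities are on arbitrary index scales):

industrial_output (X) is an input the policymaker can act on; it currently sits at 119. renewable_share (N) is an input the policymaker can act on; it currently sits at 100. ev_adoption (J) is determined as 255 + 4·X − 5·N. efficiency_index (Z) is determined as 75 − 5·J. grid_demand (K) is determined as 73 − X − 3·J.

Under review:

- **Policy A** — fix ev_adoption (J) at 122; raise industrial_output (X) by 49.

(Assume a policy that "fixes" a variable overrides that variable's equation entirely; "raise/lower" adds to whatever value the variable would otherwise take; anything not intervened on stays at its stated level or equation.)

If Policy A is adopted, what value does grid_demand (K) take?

Policy A (J := 122, X + 49):
  X = 119 + 49 = 168
  N = 100
  J = 122
  K = 73 − 168 − 3·122 = -461

-461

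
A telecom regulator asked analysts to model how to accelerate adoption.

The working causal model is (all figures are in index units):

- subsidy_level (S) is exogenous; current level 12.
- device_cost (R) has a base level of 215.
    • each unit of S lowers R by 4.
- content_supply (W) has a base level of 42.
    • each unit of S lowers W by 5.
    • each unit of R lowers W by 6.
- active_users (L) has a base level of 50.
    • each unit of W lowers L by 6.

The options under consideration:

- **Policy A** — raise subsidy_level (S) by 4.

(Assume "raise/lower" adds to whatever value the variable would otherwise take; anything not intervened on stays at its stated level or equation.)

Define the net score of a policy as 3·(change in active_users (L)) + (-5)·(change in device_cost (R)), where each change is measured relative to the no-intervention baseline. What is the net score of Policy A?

Baseline:
  S = 12
  R = 215 − 4·12 = 167
  W = 42 − 5·12 − 6·167 = -1020
  L = 50 − 6·(-1020) = 6170
Policy A (S + 4):
  S = 12 + 4 = 16
  R = 215 − 4·16 = 151
  W = 42 − 5·16 − 6·151 = -944
  L = 50 − 6·(-944) = 5714
ΔL = 5714 − 6170 = -456; ΔR = 151 − 167 = -16
Score = 3·(-456) + (-5)·(-16) = -1288

-1288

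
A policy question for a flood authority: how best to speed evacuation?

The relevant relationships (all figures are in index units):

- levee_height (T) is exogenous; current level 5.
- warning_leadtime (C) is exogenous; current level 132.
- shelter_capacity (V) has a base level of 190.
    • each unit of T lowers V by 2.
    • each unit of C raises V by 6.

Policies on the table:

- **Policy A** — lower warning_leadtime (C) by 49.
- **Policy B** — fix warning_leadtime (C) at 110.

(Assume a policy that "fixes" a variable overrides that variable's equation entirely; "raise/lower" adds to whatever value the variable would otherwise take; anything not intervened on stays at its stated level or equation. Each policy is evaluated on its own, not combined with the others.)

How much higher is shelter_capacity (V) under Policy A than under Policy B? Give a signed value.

-162

Policy A (C − 49):
  T = 5
  C = 132 − 49 = 83
  V = 190 − 2·5 + 6·83 = 678
Policy B (C := 110):
  T = 5
  C = 110
  V = 190 − 2·5 + 6·110 = 840
V: 678 − 840 = -162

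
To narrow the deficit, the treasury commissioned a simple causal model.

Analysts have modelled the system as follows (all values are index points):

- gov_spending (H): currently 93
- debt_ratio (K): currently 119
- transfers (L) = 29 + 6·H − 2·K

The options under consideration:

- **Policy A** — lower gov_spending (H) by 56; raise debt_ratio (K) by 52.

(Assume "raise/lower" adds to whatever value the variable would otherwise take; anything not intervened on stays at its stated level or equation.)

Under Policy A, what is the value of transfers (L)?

Policy A (H − 56, K + 52):
  H = 93 − 56 = 37
  K = 119 + 52 = 171
  L = 29 + 6·37 − 2·171 = -91

-91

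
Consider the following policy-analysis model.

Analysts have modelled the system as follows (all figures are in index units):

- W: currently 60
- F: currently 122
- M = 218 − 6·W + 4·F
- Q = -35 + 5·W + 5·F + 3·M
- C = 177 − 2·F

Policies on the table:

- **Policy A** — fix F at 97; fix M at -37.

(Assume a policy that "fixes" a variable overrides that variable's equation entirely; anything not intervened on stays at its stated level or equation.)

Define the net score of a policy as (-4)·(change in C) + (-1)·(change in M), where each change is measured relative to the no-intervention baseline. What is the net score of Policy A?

183

Baseline:
  W = 60
  F = 122
  M = 218 − 6·60 + 4·122 = 346
  C = 177 − 2·122 = -67
Policy A (F := 97, M := -37):
  W = 60
  F = 97
  M = -37
  C = 177 − 2·97 = -17
ΔC = -17 − (-67) = 50; ΔM = -37 − 346 = -383
Score = (-4)·50 + (-1)·(-383) = 183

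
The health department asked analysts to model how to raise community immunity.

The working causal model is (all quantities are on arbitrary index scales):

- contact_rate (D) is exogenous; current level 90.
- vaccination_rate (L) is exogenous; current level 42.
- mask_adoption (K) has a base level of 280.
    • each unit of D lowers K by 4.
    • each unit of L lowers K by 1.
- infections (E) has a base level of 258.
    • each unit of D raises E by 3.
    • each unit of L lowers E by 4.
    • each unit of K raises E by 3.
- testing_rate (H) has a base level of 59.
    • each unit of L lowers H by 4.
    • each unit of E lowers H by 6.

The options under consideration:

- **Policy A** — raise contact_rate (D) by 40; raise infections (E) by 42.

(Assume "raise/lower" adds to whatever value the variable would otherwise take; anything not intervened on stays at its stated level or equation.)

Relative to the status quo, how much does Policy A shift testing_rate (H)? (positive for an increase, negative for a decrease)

Baseline:
  D = 90
  L = 42
  K = 280 − 4·90 − 42 = -122
  E = 258 + 3·90 − 4·42 + 3·(-122) = -6
  H = 59 − 4·42 − 6·(-6) = -73
Policy A (D + 40, E + 42):
  D = 90 + 40 = 130
  L = 42
  K = 280 − 4·130 − 42 = -282
  E = 258 + 3·130 − 4·42 + 3·(-282) (+42 from intervention) = -324
  H = 59 − 4·42 − 6·(-324) = 1835
Change in H: 1835 − (-73) = 1908

1908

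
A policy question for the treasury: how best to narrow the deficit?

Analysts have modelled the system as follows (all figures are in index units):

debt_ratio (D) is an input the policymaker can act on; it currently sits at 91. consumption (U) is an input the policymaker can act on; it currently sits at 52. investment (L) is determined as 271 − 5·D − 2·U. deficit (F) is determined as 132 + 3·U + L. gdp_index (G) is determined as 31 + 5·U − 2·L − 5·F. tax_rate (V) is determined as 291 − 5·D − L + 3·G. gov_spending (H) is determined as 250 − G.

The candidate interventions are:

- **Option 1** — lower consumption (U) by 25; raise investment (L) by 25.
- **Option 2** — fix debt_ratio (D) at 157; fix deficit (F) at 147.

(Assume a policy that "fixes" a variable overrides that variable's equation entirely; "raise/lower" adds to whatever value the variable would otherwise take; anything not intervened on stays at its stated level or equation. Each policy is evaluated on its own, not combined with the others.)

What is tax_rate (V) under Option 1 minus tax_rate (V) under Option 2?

Option 1 (U − 25, L + 25):
  D = 91
  U = 52 − 25 = 27
  L = 271 − 5·91 − 2·27 (+25 from intervention) = -213
  F = 132 + 3·27 + (-213) = 0
  G = 31 + 5·27 − 2·(-213) − 5·0 = 592
  V = 291 − 5·91 − (-213) + 3·592 = 1825
Option 2 (D := 157, F := 147):
  D = 157
  U = 52
  L = 271 − 5·157 − 2·52 = -618
  F = 147
  G = 31 + 5·52 − 2·(-618) − 5·147 = 792
  V = 291 − 5·157 − (-618) + 3·792 = 2500
V: 1825 − 2500 = -675

-675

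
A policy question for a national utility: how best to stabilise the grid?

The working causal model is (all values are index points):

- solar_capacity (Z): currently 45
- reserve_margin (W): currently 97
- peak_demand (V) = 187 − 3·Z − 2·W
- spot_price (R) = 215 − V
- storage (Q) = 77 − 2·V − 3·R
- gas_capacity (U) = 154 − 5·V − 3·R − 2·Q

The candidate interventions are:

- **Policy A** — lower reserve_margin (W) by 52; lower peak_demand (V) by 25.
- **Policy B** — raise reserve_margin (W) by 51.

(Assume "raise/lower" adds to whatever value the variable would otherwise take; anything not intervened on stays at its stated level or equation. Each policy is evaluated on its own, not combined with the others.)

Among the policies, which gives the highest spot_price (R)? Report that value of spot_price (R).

Policy A (W − 52, V − 25):
  Z = 45
  W = 97 − 52 = 45
  V = 187 − 3·45 − 2·45 (−25 from intervention) = -63
  R = 215 − (-63) = 278
Policy B (W + 51):
  Z = 45
  W = 97 + 51 = 148
  V = 187 − 3·45 − 2·148 = -244
  R = 215 − (-244) = 459
Comparing — Policy A: R=278, Policy B: R=459. Highest is 459 (Policy B).

459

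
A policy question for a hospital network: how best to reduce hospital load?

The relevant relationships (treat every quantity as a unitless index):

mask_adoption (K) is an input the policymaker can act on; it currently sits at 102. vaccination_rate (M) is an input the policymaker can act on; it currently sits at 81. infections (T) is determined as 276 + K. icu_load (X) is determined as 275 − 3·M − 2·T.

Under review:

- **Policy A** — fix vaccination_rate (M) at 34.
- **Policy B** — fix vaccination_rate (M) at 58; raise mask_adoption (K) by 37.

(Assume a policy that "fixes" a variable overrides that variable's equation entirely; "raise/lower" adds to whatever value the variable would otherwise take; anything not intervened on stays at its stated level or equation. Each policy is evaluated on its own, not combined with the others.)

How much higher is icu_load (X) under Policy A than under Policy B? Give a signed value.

146

Policy A (M := 34):
  K = 102
  M = 34
  T = 276 + 102 = 378
  X = 275 − 3·34 − 2·378 = -583
Policy B (M := 58, K + 37):
  K = 102 + 37 = 139
  M = 58
  T = 276 + 139 = 415
  X = 275 − 3·58 − 2·415 = -729
X: -583 − (-729) = 146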